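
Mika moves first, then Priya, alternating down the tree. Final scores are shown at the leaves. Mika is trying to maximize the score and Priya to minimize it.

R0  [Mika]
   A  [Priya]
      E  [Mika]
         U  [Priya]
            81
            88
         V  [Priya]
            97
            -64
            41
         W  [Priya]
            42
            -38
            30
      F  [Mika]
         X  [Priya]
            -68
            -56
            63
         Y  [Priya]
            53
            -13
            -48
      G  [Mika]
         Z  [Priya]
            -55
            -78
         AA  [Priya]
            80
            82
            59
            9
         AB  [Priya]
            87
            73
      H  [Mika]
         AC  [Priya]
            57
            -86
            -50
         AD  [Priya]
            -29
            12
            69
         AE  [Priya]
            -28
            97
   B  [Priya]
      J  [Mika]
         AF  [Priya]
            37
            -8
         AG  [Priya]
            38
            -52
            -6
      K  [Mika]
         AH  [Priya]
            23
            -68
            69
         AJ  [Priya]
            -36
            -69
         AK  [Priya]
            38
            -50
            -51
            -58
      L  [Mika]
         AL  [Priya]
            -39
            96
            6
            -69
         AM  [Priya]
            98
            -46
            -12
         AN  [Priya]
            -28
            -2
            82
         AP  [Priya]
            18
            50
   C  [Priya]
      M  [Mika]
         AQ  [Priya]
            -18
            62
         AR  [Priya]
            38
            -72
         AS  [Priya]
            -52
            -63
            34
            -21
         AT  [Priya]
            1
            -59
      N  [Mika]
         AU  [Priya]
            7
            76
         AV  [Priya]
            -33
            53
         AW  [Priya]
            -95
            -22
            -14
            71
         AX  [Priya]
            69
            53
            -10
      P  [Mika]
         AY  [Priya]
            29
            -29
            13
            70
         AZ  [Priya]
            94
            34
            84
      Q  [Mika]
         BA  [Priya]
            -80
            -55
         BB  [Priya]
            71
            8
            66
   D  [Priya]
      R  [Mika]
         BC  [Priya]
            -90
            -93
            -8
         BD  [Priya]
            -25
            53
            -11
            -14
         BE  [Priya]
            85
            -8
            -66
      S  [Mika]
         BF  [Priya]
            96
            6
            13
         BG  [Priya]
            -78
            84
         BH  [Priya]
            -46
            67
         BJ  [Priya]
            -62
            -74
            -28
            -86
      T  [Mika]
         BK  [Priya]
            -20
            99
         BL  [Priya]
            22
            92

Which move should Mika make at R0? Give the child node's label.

U (Priya): min(81, 88) = 81
V (Priya): min(97, -64, 41) = -64
W (Priya): min(42, -38, 30) = -38
E (Mika): max(81, -64, -38) = 81
X (Priya): min(-68, -56, 63) = -68
Y (Priya): min(53, -13, -48) = -48
F (Mika): max(-68, -48) = -48
Z (Priya): min(-55, -78) = -78
AA (Priya): min(80, 82, 59, 9) = 9
AB (Priya): min(87, 73) = 73
G (Mika): max(-78, 9, 73) = 73
AC (Priya): min(57, -86, -50) = -86
AD (Priya): min(-29, 12, 69) = -29
AE (Priya): min(-28, 97) = -28
H (Mika): max(-86, -29, -28) = -28
A (Priya): min(81, -48, 73, -28) = -48
AF (Priya): min(37, -8) = -8
AG (Priya): min(38, -52, -6) = -52
J (Mika): max(-8, -52) = -8
AH (Priya): min(23, -68, 69) = -68
AJ (Priya): min(-36, -69) = -69
AK (Priya): min(38, -50, -51, -58) = -58
K (Mika): max(-68, -69, -58) = -58
AL (Priya): min(-39, 96, 6, -69) = -69
AM (Priya): min(98, -46, -12) = -46
AN (Priya): min(-28, -2, 82) = -28
AP (Priya): min(18, 50) = 18
L (Mika): max(-69, -46, -28, 18) = 18
B (Priya): min(-8, -58, 18) = -58
AQ (Priya): min(-18, 62) = -18
AR (Priya): min(38, -72) = -72
AS (Priya): min(-52, -63, 34, -21) = -63
AT (Priya): min(1, -59) = -59
M (Mika): max(-18, -72, -63, -59) = -18
AU (Priya): min(7, 76) = 7
AV (Priya): min(-33, 53) = -33
AW (Priya): min(-95, -22, -14, 71) = -95
AX (Priya): min(69, 53, -10) = -10
N (Mika): max(7, -33, -95, -10) = 7
AY (Priya): min(29, -29, 13, 70) = -29
AZ (Priya): min(94, 34, 84) = 34
P (Mika): max(-29, 34) = 34
BA (Priya): min(-80, -55) = -80
BB (Priya): min(71, 8, 66) = 8
Q (Mika): max(-80, 8) = 8
C (Priya): min(-18, 7, 34, 8) = -18
BC (Priya): min(-90, -93, -8) = -93
BD (Priya): min(-25, 53, -11, -14) = -25
BE (Priya): min(85, -8, -66) = -66
R (Mika): max(-93, -25, -66) = -25
BF (Priya): min(96, 6, 13) = 6
BG (Priya): min(-78, 84) = -78
BH (Priya): min(-46, 67) = -46
BJ (Priya): min(-62, -74, -28, -86) = -86
S (Mika): max(6, -78, -46, -86) = 6
BK (Priya): min(-20, 99) = -20
BL (Priya): min(22, 92) = 22
T (Mika): max(-20, 22) = 22
D (Priya): min(-25, 6, 22) = -25
R0 (Mika): max(-48, -58, -18, -25) = -18
Mika at R0 wants the highest of {A=-48, B=-58, C=-18, D=-25}, so chooses C.

C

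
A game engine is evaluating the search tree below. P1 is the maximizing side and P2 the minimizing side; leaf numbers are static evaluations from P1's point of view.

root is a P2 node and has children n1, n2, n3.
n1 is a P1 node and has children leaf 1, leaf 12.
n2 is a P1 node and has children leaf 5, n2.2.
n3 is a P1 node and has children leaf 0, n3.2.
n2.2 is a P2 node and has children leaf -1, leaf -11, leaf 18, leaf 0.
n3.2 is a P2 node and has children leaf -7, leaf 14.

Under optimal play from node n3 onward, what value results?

0

n3.2 (P2): min(-7, 14) = -7
n3 (P1): max(0, -7) = 0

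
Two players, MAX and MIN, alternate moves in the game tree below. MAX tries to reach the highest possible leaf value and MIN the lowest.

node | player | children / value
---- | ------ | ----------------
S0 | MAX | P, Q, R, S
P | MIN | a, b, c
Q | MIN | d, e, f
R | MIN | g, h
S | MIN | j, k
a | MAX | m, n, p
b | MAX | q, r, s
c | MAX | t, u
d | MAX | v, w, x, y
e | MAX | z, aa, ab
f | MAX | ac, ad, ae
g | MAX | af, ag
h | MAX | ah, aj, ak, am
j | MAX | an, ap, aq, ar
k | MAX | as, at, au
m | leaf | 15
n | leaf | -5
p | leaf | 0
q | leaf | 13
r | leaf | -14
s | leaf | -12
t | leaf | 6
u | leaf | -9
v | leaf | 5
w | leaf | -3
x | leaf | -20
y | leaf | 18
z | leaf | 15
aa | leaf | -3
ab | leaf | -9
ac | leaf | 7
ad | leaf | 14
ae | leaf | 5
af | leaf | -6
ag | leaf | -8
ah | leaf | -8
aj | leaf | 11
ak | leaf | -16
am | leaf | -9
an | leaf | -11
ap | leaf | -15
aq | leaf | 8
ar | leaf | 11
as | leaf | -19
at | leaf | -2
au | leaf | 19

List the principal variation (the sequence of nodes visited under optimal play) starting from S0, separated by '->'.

S0 -> Q -> f -> ad

a (MAX): max(15, -5, 0) = 15
b (MAX): max(13, -14, -12) = 13
c (MAX): max(6, -9) = 6
P (MIN): min(15, 13, 6) = 6
d (MAX): max(5, -3, -20, 18) = 18
e (MAX): max(15, -3, -9) = 15
f (MAX): max(7, 14, 5) = 14
Q (MIN): min(18, 15, 14) = 14
g (MAX): max(-6, -8) = -6
h (MAX): max(-8, 11, -16, -9) = 11
R (MIN): min(-6, 11) = -6
j (MAX): max(-11, -15, 8, 11) = 11
k (MAX): max(-19, -2, 19) = 19
S (MIN): min(11, 19) = 11
S0 (MAX): max(6, 14, -6, 11) = 14
At S0, MAX picks Q (highest: 14).
At Q, MIN picks f (lowest: 14).
At f, MAX picks ad (highest: 14).
Terminal value 14.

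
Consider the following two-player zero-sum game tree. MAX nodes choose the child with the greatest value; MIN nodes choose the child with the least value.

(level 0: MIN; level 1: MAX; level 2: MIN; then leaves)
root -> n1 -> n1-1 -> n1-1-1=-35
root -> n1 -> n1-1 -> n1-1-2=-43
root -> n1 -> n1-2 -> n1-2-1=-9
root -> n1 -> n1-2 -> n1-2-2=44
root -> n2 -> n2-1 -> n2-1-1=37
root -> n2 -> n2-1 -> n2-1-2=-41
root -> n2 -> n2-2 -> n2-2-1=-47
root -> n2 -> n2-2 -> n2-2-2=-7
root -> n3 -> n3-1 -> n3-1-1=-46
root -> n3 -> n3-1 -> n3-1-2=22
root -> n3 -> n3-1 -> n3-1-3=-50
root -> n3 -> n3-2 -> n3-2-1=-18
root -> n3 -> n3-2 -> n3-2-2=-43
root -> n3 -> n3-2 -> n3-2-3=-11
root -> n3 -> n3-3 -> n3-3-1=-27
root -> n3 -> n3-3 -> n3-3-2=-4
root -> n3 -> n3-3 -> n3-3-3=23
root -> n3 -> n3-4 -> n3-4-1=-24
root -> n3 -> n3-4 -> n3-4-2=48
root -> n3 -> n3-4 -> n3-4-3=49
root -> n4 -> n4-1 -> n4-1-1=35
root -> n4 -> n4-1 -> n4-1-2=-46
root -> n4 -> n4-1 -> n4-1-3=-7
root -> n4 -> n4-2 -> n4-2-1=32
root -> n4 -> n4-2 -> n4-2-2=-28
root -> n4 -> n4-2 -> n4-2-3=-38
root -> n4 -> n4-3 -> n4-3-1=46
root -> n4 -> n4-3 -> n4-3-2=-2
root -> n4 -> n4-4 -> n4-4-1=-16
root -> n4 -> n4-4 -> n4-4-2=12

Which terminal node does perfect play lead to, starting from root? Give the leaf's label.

n1-1 (MIN): min(-35, -43) = -43
n1-2 (MIN): min(-9, 44) = -9
n1 (MAX): max(-43, -9) = -9
n2-1 (MIN): min(37, -41) = -41
n2-2 (MIN): min(-47, -7) = -47
n2 (MAX): max(-41, -47) = -41
n3-1 (MIN): min(-46, 22, -50) = -50
n3-2 (MIN): min(-18, -43, -11) = -43
n3-3 (MIN): min(-27, -4, 23) = -27
n3-4 (MIN): min(-24, 48, 49) = -24
n3 (MAX): max(-50, -43, -27, -24) = -24
n4-1 (MIN): min(35, -46, -7) = -46
n4-2 (MIN): min(32, -28, -38) = -38
n4-3 (MIN): min(46, -2) = -2
n4-4 (MIN): min(-16, 12) = -16
n4 (MAX): max(-46, -38, -2, -16) = -2
root (MIN): min(-9, -41, -24, -2) = -41
At root, MIN picks n2 (lowest: -41).
At n2, MAX picks n2-1 (highest: -41).
At n2-1, MIN picks n2-1-2 (lowest: -41).
Terminal value -41.

n2-1-2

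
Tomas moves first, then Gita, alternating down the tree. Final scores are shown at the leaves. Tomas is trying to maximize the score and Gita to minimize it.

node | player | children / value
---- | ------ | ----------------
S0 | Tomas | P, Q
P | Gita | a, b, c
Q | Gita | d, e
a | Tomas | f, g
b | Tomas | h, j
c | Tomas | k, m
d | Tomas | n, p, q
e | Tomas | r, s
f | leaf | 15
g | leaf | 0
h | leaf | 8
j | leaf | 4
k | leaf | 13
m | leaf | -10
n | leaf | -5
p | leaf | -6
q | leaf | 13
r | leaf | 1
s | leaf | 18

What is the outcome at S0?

a (Tomas): max(15, 0) = 15
b (Tomas): max(8, 4) = 8
c (Tomas): max(13, -10) = 13
P (Gita): min(15, 8, 13) = 8
d (Tomas): max(-5, -6, 13) = 13
e (Tomas): max(1, 18) = 18
Q (Gita): min(13, 18) = 13
S0 (Tomas): max(8, 13) = 13

13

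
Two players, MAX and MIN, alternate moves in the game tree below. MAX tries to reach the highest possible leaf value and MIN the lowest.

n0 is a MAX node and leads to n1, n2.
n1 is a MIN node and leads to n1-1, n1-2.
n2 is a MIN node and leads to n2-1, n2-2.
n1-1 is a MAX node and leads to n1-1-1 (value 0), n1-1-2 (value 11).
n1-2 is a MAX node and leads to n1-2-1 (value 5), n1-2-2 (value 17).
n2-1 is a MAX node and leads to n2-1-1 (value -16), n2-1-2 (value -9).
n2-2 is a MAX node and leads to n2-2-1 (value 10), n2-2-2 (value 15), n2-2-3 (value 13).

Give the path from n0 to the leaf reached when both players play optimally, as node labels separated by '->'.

n0 -> n1 -> n1-1 -> n1-1-2

n1-1 (MAX): max(0, 11) = 11
n1-2 (MAX): max(5, 17) = 17
n1 (MIN): min(11, 17) = 11
n2-1 (MAX): max(-16, -9) = -9
n2-2 (MAX): max(10, 15, 13) = 15
n2 (MIN): min(-9, 15) = -9
n0 (MAX): max(11, -9) = 11
At n0, MAX picks n1 (highest: 11).
At n1, MIN picks n1-1 (lowest: 11).
At n1-1, MAX picks n1-1-2 (highest: 11).
Terminal value 11.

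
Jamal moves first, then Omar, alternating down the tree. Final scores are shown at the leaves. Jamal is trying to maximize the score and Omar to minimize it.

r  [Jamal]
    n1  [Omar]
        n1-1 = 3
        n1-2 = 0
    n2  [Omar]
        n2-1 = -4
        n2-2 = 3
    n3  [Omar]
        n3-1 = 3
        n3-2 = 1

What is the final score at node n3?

n3 (Omar): min(3, 1) = 1

1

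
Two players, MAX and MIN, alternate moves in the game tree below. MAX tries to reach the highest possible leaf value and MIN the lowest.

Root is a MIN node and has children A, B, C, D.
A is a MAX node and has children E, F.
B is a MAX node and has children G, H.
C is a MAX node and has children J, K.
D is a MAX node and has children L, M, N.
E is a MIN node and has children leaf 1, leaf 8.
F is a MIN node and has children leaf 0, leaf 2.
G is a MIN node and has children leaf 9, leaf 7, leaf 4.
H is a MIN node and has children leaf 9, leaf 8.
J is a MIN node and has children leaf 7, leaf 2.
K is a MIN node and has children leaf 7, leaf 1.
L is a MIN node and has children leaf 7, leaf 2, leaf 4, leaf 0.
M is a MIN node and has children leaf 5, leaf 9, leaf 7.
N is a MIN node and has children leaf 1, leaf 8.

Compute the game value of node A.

1

E (MIN): min(1, 8) = 1
F (MIN): min(0, 2) = 0
A (MAX): max(1, 0) = 1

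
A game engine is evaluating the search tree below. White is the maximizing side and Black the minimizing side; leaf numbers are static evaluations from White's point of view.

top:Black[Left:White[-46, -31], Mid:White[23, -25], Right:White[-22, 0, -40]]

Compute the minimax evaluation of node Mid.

Mid (White): max(23, -25) = 23

23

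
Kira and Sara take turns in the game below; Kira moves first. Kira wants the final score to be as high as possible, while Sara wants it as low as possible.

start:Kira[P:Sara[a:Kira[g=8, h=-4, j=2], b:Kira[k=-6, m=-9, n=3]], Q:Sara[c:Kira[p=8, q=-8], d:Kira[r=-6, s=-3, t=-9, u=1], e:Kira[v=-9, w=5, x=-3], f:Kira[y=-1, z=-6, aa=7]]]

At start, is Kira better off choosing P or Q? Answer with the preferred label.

a (Kira): max(8, -4, 2) = 8
b (Kira): max(-6, -9, 3) = 3
P (Sara): min(8, 3) = 3
c (Kira): max(8, -8) = 8
d (Kira): max(-6, -3, -9, 1) = 1
e (Kira): max(-9, 5, -3) = 5
f (Kira): max(-1, -6, 7) = 7
Q (Sara): min(8, 1, 5, 7) = 1
Kira prefers the higher value; P=3, Q=1. P is better since 3 > 1.

P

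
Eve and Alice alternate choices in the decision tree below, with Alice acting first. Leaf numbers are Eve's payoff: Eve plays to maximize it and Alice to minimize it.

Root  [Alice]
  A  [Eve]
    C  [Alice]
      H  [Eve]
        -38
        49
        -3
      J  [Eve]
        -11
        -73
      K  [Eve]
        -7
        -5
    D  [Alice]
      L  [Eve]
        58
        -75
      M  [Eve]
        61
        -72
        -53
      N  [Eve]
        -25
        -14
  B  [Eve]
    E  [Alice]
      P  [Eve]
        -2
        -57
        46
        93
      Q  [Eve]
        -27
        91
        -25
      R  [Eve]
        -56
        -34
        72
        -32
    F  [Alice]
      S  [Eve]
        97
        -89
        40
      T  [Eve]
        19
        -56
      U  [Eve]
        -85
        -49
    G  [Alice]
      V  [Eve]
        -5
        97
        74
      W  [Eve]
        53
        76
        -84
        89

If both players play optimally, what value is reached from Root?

-11

H (Eve): max(-38, 49, -3) = 49
J (Eve): max(-11, -73) = -11
K (Eve): max(-7, -5) = -5
C (Alice): min(49, -11, -5) = -11
L (Eve): max(58, -75) = 58
M (Eve): max(61, -72, -53) = 61
N (Eve): max(-25, -14) = -14
D (Alice): min(58, 61, -14) = -14
A (Eve): max(-11, -14) = -11
P (Eve): max(-2, -57, 46, 93) = 93
Q (Eve): max(-27, 91, -25) = 91
R (Eve): max(-56, -34, 72, -32) = 72
E (Alice): min(93, 91, 72) = 72
S (Eve): max(97, -89, 40) = 97
T (Eve): max(19, -56) = 19
U (Eve): max(-85, -49) = -49
F (Alice): min(97, 19, -49) = -49
V (Eve): max(-5, 97, 74) = 97
W (Eve): max(53, 76, -84, 89) = 89
G (Alice): min(97, 89) = 89
B (Eve): max(72, -49, 89) = 89
Root (Alice): min(-11, 89) = -11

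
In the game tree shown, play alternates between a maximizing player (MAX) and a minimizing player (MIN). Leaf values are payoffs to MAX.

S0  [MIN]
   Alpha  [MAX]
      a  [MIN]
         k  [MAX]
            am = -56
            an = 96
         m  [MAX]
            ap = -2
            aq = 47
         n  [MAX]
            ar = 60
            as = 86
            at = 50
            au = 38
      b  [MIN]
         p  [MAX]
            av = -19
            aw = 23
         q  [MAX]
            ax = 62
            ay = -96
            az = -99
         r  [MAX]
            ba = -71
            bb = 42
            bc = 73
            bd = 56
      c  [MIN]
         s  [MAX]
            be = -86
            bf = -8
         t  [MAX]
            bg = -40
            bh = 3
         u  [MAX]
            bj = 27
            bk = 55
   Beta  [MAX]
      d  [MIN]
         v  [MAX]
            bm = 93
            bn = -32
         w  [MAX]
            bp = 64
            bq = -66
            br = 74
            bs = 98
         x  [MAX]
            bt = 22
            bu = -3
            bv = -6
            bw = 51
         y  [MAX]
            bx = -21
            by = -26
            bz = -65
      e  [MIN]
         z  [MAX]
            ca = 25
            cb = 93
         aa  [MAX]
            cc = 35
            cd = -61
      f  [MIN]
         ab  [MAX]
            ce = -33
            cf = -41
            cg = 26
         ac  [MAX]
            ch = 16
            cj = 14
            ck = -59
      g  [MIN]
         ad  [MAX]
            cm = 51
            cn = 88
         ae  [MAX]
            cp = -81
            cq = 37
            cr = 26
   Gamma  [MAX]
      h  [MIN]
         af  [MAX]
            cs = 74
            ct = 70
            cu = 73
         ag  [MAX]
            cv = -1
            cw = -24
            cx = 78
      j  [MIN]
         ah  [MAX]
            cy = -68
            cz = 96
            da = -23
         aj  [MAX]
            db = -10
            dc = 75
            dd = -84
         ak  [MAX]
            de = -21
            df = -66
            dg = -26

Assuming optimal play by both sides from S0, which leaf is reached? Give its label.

k (MAX): max(-56, 96) = 96
m (MAX): max(-2, 47) = 47
n (MAX): max(60, 86, 50, 38) = 86
a (MIN): min(96, 47, 86) = 47
p (MAX): max(-19, 23) = 23
q (MAX): max(62, -96, -99) = 62
r (MAX): max(-71, 42, 73, 56) = 73
b (MIN): min(23, 62, 73) = 23
s (MAX): max(-86, -8) = -8
t (MAX): max(-40, 3) = 3
u (MAX): max(27, 55) = 55
c (MIN): min(-8, 3, 55) = -8
Alpha (MAX): max(47, 23, -8) = 47
v (MAX): max(93, -32) = 93
w (MAX): max(64, -66, 74, 98) = 98
x (MAX): max(22, -3, -6, 51) = 51
y (MAX): max(-21, -26, -65) = -21
d (MIN): min(93, 98, 51, -21) = -21
z (MAX): max(25, 93) = 93
aa (MAX): max(35, -61) = 35
e (MIN): min(93, 35) = 35
ab (MAX): max(-33, -41, 26) = 26
ac (MAX): max(16, 14, -59) = 16
f (MIN): min(26, 16) = 16
ad (MAX): max(51, 88) = 88
ae (MAX): max(-81, 37, 26) = 37
g (MIN): min(88, 37) = 37
Beta (MAX): max(-21, 35, 16, 37) = 37
af (MAX): max(74, 70, 73) = 74
ag (MAX): max(-1, -24, 78) = 78
h (MIN): min(74, 78) = 74
ah (MAX): max(-68, 96, -23) = 96
aj (MAX): max(-10, 75, -84) = 75
ak (MAX): max(-21, -66, -26) = -21
j (MIN): min(96, 75, -21) = -21
Gamma (MAX): max(74, -21) = 74
S0 (MIN): min(47, 37, 74) = 37
At S0, MIN picks Beta (lowest: 37).
At Beta, MAX picks g (highest: 37).
At g, MIN picks ae (lowest: 37).
At ae, MAX picks cq (highest: 37).
Terminal value 37.

cq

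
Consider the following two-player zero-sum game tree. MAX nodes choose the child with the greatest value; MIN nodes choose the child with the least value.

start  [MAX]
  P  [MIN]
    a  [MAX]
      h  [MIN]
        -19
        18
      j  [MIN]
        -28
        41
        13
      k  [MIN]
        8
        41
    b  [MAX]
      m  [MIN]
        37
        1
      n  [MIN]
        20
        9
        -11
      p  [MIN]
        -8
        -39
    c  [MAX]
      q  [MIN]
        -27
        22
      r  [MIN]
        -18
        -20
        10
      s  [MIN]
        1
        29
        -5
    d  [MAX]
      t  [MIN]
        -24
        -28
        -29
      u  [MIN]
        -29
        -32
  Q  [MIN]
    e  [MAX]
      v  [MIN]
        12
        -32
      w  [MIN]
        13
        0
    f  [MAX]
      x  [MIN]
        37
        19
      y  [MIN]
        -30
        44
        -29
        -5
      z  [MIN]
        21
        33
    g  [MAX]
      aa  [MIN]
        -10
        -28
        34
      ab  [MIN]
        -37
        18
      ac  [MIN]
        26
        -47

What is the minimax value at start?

h (MIN): min(-19, 18) = -19
j (MIN): min(-28, 41, 13) = -28
k (MIN): min(8, 41) = 8
a (MAX): max(-19, -28, 8) = 8
m (MIN): min(37, 1) = 1
n (MIN): min(20, 9, -11) = -11
p (MIN): min(-8, -39) = -39
b (MAX): max(1, -11, -39) = 1
q (MIN): min(-27, 22) = -27
r (MIN): min(-18, -20, 10) = -20
s (MIN): min(1, 29, -5) = -5
c (MAX): max(-27, -20, -5) = -5
t (MIN): min(-24, -28, -29) = -29
u (MIN): min(-29, -32) = -32
d (MAX): max(-29, -32) = -29
P (MIN): min(8, 1, -5, -29) = -29
v (MIN): min(12, -32) = -32
w (MIN): min(13, 0) = 0
e (MAX): max(-32, 0) = 0
x (MIN): min(37, 19) = 19
y (MIN): min(-30, 44, -29, -5) = -30
z (MIN): min(21, 33) = 21
f (MAX): max(19, -30, 21) = 21
aa (MIN): min(-10, -28, 34) = -28
ab (MIN): min(-37, 18) = -37
ac (MIN): min(26, -47) = -47
g (MAX): max(-28, -37, -47) = -28
Q (MIN): min(0, 21, -28) = -28
start (MAX): max(-29, -28) = -28

-28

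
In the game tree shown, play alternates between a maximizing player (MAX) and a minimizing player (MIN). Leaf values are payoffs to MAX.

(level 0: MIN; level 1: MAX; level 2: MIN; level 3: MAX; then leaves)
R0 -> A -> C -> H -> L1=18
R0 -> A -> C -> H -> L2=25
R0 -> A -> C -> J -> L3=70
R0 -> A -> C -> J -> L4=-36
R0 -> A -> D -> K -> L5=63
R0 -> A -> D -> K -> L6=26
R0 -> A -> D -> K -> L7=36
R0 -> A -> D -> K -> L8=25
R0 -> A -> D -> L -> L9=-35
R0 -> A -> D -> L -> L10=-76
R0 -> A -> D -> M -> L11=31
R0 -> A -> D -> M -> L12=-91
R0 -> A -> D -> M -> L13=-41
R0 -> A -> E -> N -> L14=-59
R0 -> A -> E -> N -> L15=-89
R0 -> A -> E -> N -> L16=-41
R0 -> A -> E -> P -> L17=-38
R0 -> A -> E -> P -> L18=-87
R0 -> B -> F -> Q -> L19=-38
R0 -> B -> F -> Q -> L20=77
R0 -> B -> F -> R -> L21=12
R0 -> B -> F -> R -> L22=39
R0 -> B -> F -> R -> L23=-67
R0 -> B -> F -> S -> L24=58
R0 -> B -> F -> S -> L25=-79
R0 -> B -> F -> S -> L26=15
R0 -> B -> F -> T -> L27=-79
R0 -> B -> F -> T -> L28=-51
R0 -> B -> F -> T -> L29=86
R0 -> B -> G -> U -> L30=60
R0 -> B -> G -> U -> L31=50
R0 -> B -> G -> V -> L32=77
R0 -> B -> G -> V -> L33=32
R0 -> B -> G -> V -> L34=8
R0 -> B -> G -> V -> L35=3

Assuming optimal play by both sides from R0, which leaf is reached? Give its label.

H (MAX): max(18, 25) = 25
J (MAX): max(70, -36) = 70
C (MIN): min(25, 70) = 25
K (MAX): max(63, 26, 36, 25) = 63
L (MAX): max(-35, -76) = -35
M (MAX): max(31, -91, -41) = 31
D (MIN): min(63, -35, 31) = -35
N (MAX): max(-59, -89, -41) = -41
P (MAX): max(-38, -87) = -38
E (MIN): min(-41, -38) = -41
A (MAX): max(25, -35, -41) = 25
Q (MAX): max(-38, 77) = 77
R (MAX): max(12, 39, -67) = 39
S (MAX): max(58, -79, 15) = 58
T (MAX): max(-79, -51, 86) = 86
F (MIN): min(77, 39, 58, 86) = 39
U (MAX): max(60, 50) = 60
V (MAX): max(77, 32, 8, 3) = 77
G (MIN): min(60, 77) = 60
B (MAX): max(39, 60) = 60
R0 (MIN): min(25, 60) = 25
At R0, MIN picks A (lowest: 25).
At A, MAX picks C (highest: 25).
At C, MIN picks H (lowest: 25).
At H, MAX picks L2 (highest: 25).
Terminal value 25.

L2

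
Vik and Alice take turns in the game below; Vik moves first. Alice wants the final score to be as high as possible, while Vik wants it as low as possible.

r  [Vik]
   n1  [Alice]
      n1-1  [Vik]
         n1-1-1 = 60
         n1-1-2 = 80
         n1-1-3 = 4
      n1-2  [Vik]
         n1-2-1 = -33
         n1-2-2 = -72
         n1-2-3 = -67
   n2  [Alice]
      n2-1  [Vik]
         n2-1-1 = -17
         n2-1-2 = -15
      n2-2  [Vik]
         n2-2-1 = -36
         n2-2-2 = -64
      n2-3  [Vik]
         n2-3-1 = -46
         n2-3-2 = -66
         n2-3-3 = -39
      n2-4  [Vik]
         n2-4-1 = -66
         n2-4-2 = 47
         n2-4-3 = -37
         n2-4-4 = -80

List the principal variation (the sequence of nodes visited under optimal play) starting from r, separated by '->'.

n1-1 (Vik): min(60, 80, 4) = 4
n1-2 (Vik): min(-33, -72, -67) = -72
n1 (Alice): max(4, -72) = 4
n2-1 (Vik): min(-17, -15) = -17
n2-2 (Vik): min(-36, -64) = -64
n2-3 (Vik): min(-46, -66, -39) = -66
n2-4 (Vik): min(-66, 47, -37, -80) = -80
n2 (Alice): max(-17, -64, -66, -80) = -17
r (Vik): min(4, -17) = -17
At r, Vik picks n2 (lowest: -17).
At n2, Alice picks n2-1 (highest: -17).
At n2-1, Vik picks n2-1-1 (lowest: -17).
Terminal value -17.

r -> n2 -> n2-1 -> n2-1-1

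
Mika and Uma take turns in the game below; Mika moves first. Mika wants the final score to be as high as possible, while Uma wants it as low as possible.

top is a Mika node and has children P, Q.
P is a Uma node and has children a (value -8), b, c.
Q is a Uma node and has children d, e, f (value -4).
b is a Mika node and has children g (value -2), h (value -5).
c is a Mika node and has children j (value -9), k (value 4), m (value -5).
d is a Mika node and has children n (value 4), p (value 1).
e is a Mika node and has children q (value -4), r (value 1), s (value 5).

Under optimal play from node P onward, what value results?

b (Mika): max(-2, -5) = -2
c (Mika): max(-9, 4, -5) = 4
P (Uma): min(-8, -2, 4) = -8

-8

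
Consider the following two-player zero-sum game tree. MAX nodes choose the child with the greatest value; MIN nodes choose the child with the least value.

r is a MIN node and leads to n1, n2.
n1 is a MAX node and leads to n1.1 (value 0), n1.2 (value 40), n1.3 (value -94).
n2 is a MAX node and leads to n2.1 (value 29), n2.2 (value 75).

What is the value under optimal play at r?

n1 (MAX): max(0, 40, -94) = 40
n2 (MAX): max(29, 75) = 75
r (MIN): min(40, 75) = 40

40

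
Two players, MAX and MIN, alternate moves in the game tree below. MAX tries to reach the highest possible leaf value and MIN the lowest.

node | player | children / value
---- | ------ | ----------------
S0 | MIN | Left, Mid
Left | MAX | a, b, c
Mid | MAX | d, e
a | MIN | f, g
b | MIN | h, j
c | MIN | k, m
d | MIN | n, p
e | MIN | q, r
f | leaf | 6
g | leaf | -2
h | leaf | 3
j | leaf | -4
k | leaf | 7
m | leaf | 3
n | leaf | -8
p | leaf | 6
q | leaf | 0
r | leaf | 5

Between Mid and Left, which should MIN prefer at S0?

Mid

d (MIN): min(-8, 6) = -8
e (MIN): min(0, 5) = 0
Mid (MAX): max(-8, 0) = 0
a (MIN): min(6, -2) = -2
b (MIN): min(3, -4) = -4
c (MIN): min(7, 3) = 3
Left (MAX): max(-2, -4, 3) = 3
MIN prefers the lower value; Mid=0, Left=3. Mid is better since 0 < 3.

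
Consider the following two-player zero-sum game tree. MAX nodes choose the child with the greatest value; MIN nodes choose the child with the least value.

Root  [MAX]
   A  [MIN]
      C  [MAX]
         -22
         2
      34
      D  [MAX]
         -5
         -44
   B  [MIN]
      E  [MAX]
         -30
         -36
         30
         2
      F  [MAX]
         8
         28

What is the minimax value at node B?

28

E (MAX): max(-30, -36, 30, 2) = 30
F (MAX): max(8, 28) = 28
B (MIN): min(30, 28) = 28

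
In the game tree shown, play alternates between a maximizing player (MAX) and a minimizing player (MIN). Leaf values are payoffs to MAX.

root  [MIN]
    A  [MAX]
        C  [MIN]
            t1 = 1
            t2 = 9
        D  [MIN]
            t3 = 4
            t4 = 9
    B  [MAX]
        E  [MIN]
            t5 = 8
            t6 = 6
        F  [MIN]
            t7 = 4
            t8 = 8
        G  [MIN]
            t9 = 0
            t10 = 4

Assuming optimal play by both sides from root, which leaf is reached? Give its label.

C (MIN): min(1, 9) = 1
D (MIN): min(4, 9) = 4
A (MAX): max(1, 4) = 4
E (MIN): min(8, 6) = 6
F (MIN): min(4, 8) = 4
G (MIN): min(0, 4) = 0
B (MAX): max(6, 4, 0) = 6
root (MIN): min(4, 6) = 4
At root, MIN picks A (lowest: 4).
At A, MAX picks D (highest: 4).
At D, MIN picks t3 (lowest: 4).
Terminal value 4.

t3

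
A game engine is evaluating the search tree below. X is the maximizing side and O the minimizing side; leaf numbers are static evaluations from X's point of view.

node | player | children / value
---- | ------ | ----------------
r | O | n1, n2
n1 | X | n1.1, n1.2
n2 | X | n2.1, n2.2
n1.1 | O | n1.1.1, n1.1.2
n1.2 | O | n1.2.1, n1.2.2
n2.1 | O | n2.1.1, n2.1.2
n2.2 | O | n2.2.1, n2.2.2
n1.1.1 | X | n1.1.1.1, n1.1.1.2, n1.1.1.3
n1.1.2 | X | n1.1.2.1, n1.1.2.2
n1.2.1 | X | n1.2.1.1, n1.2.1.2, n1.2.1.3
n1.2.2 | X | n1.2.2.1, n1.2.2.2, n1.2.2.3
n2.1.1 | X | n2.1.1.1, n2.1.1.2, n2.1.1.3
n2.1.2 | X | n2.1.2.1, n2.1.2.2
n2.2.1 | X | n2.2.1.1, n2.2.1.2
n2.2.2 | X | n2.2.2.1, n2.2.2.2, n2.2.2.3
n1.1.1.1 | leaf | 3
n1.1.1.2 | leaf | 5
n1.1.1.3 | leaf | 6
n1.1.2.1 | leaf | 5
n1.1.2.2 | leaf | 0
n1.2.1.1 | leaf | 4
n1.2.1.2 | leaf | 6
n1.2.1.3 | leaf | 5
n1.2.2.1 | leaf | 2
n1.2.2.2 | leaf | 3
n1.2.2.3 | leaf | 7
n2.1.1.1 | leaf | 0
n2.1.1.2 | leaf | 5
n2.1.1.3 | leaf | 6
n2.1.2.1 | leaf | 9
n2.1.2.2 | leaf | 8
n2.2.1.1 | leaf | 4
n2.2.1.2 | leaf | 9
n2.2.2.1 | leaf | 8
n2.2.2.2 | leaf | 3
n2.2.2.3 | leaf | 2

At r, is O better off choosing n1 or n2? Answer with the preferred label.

n1

n1.1.1 (X): max(3, 5, 6) = 6
n1.1.2 (X): max(5, 0) = 5
n1.1 (O): min(6, 5) = 5
n1.2.1 (X): max(4, 6, 5) = 6
n1.2.2 (X): max(2, 3, 7) = 7
n1.2 (O): min(6, 7) = 6
n1 (X): max(5, 6) = 6
n2.1.1 (X): max(0, 5, 6) = 6
n2.1.2 (X): max(9, 8) = 9
n2.1 (O): min(6, 9) = 6
n2.2.1 (X): max(4, 9) = 9
n2.2.2 (X): max(8, 3, 2) = 8
n2.2 (O): min(9, 8) = 8
n2 (X): max(6, 8) = 8
O prefers the lower value; n1=6, n2=8. n1 is better since 6 < 8.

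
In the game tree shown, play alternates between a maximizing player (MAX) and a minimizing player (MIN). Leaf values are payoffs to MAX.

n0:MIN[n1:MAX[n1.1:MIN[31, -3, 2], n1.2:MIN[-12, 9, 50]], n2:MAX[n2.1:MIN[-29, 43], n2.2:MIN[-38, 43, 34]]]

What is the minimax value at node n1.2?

-12

n1.2 (MIN): min(-12, 9, 50) = -12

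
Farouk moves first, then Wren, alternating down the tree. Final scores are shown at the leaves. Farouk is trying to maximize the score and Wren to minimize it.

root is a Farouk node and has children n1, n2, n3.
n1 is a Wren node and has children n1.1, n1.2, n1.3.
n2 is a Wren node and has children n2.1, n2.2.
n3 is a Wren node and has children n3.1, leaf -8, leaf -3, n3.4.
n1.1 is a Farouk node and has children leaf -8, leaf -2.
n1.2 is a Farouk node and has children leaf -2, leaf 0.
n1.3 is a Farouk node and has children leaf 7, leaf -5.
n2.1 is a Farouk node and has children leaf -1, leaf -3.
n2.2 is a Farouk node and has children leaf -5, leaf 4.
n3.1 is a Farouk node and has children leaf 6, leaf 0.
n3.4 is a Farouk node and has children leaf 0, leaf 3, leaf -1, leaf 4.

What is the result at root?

n1.1 (Farouk): max(-8, -2) = -2
n1.2 (Farouk): max(-2, 0) = 0
n1.3 (Farouk): max(7, -5) = 7
n1 (Wren): min(-2, 0, 7) = -2
n2.1 (Farouk): max(-1, -3) = -1
n2.2 (Farouk): max(-5, 4) = 4
n2 (Wren): min(-1, 4) = -1
n3.1 (Farouk): max(6, 0) = 6
n3.4 (Farouk): max(0, 3, -1, 4) = 4
n3 (Wren): min(6, -8, -3, 4) = -8
root (Farouk): max(-2, -1, -8) = -1

-1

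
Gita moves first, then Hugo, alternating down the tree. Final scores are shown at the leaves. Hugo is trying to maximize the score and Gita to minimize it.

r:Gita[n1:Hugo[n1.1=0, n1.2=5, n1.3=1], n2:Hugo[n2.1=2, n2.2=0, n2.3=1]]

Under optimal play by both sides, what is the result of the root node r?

n1 (Hugo): max(0, 5, 1) = 5
n2 (Hugo): max(2, 0, 1) = 2
r (Gita): min(5, 2) = 2

2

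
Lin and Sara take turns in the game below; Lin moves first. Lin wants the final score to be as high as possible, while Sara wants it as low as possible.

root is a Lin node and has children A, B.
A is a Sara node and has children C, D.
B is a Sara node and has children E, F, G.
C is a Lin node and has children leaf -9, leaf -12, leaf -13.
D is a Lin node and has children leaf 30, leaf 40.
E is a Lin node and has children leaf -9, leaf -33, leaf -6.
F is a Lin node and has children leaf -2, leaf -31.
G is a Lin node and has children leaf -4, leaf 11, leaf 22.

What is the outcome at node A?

C (Lin): max(-9, -12, -13) = -9
D (Lin): max(30, 40) = 40
A (Sara): min(-9, 40) = -9

-9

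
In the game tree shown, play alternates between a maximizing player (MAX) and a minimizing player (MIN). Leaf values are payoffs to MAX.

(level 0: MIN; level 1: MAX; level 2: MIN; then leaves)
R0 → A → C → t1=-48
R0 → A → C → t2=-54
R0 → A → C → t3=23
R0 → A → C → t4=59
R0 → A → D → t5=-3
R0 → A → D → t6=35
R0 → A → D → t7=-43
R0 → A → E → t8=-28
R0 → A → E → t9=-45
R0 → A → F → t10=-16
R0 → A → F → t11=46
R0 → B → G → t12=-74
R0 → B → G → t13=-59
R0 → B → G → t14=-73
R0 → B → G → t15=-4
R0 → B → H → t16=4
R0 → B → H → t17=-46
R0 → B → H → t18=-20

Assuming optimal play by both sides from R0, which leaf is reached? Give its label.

t17

C (MIN): min(-48, -54, 23, 59) = -54
D (MIN): min(-3, 35, -43) = -43
E (MIN): min(-28, -45) = -45
F (MIN): min(-16, 46) = -16
A (MAX): max(-54, -43, -45, -16) = -16
G (MIN): min(-74, -59, -73, -4) = -74
H (MIN): min(4, -46, -20) = -46
B (MAX): max(-74, -46) = -46
R0 (MIN): min(-16, -46) = -46
At R0, MIN picks B (lowest: -46).
At B, MAX picks H (highest: -46).
At H, MIN picks t17 (lowest: -46).
Terminal value -46.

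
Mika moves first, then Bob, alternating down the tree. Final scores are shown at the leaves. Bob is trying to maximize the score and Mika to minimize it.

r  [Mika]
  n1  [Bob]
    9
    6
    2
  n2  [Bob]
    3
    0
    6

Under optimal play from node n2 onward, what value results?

6

n2 (Bob): max(3, 0, 6) = 6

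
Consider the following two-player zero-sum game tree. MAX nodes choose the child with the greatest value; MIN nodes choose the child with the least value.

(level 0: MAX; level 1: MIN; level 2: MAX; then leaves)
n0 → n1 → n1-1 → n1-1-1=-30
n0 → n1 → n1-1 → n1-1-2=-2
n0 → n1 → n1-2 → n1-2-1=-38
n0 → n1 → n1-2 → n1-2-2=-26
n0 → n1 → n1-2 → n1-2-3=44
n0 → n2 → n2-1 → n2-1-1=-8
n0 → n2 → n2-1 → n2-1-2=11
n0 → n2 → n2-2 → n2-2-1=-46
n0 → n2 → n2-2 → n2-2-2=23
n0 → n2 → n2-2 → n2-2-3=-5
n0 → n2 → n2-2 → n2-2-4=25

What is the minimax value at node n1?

n1-1 (MAX): max(-30, -2) = -2
n1-2 (MAX): max(-38, -26, 44) = 44
n1 (MIN): min(-2, 44) = -2

-2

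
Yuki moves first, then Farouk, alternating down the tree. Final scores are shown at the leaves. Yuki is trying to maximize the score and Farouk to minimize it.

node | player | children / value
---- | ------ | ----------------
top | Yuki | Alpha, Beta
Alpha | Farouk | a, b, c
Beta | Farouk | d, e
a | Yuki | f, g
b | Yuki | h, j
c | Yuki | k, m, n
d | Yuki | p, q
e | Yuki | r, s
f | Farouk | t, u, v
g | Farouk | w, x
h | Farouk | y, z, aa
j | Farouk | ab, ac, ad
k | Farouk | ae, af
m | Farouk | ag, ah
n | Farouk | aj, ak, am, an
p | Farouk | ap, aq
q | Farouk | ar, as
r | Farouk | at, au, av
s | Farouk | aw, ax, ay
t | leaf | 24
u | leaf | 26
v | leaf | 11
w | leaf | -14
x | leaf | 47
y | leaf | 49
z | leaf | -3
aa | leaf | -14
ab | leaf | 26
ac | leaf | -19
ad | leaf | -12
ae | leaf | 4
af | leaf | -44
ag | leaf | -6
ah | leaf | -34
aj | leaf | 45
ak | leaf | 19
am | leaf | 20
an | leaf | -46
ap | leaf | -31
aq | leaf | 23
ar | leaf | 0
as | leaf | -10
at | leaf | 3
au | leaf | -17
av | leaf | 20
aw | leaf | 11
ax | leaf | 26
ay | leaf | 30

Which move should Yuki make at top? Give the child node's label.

Beta

f (Farouk): min(24, 26, 11) = 11
g (Farouk): min(-14, 47) = -14
a (Yuki): max(11, -14) = 11
h (Farouk): min(49, -3, -14) = -14
j (Farouk): min(26, -19, -12) = -19
b (Yuki): max(-14, -19) = -14
k (Farouk): min(4, -44) = -44
m (Farouk): min(-6, -34) = -34
n (Farouk): min(45, 19, 20, -46) = -46
c (Yuki): max(-44, -34, -46) = -34
Alpha (Farouk): min(11, -14, -34) = -34
p (Farouk): min(-31, 23) = -31
q (Farouk): min(0, -10) = -10
d (Yuki): max(-31, -10) = -10
r (Farouk): min(3, -17, 20) = -17
s (Farouk): min(11, 26, 30) = 11
e (Yuki): max(-17, 11) = 11
Beta (Farouk): min(-10, 11) = -10
top (Yuki): max(-34, -10) = -10
Yuki at top wants the highest of {Alpha=-34, Beta=-10}, so chooses Beta.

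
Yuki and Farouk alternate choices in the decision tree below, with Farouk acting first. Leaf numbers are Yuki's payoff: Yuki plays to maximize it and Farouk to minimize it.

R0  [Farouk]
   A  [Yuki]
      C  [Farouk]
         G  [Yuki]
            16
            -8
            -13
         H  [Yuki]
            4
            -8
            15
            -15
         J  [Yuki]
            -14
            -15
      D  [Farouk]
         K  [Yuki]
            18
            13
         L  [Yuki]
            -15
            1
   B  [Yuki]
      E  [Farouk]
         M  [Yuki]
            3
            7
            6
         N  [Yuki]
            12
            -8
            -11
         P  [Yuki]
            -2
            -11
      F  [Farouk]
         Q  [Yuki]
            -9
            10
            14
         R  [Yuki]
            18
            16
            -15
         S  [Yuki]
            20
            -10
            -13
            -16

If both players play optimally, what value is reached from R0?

1

G (Yuki): max(16, -8, -13) = 16
H (Yuki): max(4, -8, 15, -15) = 15
J (Yuki): max(-14, -15) = -14
C (Farouk): min(16, 15, -14) = -14
K (Yuki): max(18, 13) = 18
L (Yuki): max(-15, 1) = 1
D (Farouk): min(18, 1) = 1
A (Yuki): max(-14, 1) = 1
M (Yuki): max(3, 7, 6) = 7
N (Yuki): max(12, -8, -11) = 12
P (Yuki): max(-2, -11) = -2
E (Farouk): min(7, 12, -2) = -2
Q (Yuki): max(-9, 10, 14) = 14
R (Yuki): max(18, 16, -15) = 18
S (Yuki): max(20, -10, -13, -16) = 20
F (Farouk): min(14, 18, 20) = 14
B (Yuki): max(-2, 14) = 14
R0 (Farouk): min(1, 14) = 1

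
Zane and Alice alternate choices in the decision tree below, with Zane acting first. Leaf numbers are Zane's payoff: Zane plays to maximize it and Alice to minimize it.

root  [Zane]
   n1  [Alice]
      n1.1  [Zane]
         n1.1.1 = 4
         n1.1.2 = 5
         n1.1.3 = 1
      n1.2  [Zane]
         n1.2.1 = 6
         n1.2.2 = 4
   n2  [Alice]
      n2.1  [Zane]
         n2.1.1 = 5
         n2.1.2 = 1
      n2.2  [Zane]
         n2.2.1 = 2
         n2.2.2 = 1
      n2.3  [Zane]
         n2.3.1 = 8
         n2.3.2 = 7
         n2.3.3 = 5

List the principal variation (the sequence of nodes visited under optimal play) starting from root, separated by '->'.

root -> n1 -> n1.1 -> n1.1.2

n1.1 (Zane): max(4, 5, 1) = 5
n1.2 (Zane): max(6, 4) = 6
n1 (Alice): min(5, 6) = 5
n2.1 (Zane): max(5, 1) = 5
n2.2 (Zane): max(2, 1) = 2
n2.3 (Zane): max(8, 7, 5) = 8
n2 (Alice): min(5, 2, 8) = 2
root (Zane): max(5, 2) = 5
At root, Zane picks n1 (highest: 5).
At n1, Alice picks n1.1 (lowest: 5).
At n1.1, Zane picks n1.1.2 (highest: 5).
Terminal value 5.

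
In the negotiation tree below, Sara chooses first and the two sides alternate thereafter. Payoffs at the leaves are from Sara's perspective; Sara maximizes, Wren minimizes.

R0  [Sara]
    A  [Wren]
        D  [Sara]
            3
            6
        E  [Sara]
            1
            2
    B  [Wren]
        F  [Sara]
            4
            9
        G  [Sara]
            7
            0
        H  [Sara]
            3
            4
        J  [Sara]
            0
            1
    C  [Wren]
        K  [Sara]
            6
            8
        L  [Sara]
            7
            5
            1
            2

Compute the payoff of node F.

F (Sara): max(4, 9) = 9

9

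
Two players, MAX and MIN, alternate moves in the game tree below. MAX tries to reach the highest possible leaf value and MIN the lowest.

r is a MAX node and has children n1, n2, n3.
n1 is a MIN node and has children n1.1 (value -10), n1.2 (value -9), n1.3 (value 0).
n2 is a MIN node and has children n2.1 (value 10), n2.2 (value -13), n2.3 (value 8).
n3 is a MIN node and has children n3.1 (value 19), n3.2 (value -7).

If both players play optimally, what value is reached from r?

n1 (MIN): min(-10, -9, 0) = -10
n2 (MIN): min(10, -13, 8) = -13
n3 (MIN): min(19, -7) = -7
r (MAX): max(-10, -13, -7) = -7

-7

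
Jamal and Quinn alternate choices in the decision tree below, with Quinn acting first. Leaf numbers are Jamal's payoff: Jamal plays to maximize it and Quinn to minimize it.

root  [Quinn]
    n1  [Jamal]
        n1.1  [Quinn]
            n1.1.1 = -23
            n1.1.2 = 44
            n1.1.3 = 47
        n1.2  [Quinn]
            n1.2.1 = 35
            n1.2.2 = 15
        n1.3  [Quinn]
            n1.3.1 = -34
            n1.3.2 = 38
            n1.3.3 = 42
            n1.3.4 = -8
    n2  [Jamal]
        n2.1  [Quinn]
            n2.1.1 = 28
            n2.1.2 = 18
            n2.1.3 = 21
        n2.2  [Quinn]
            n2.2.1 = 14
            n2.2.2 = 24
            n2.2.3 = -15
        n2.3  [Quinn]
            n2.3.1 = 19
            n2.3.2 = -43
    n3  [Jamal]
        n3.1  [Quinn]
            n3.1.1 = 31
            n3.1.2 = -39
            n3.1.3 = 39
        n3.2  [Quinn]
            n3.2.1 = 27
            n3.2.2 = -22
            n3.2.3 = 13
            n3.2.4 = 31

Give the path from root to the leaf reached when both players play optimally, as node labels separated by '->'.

n1.1 (Quinn): min(-23, 44, 47) = -23
n1.2 (Quinn): min(35, 15) = 15
n1.3 (Quinn): min(-34, 38, 42, -8) = -34
n1 (Jamal): max(-23, 15, -34) = 15
n2.1 (Quinn): min(28, 18, 21) = 18
n2.2 (Quinn): min(14, 24, -15) = -15
n2.3 (Quinn): min(19, -43) = -43
n2 (Jamal): max(18, -15, -43) = 18
n3.1 (Quinn): min(31, -39, 39) = -39
n3.2 (Quinn): min(27, -22, 13, 31) = -22
n3 (Jamal): max(-39, -22) = -22
root (Quinn): min(15, 18, -22) = -22
At root, Quinn picks n3 (lowest: -22).
At n3, Jamal picks n3.2 (highest: -22).
At n3.2, Quinn picks n3.2.2 (lowest: -22).
Terminal value -22.

root -> n3 -> n3.2 -> n3.2.2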